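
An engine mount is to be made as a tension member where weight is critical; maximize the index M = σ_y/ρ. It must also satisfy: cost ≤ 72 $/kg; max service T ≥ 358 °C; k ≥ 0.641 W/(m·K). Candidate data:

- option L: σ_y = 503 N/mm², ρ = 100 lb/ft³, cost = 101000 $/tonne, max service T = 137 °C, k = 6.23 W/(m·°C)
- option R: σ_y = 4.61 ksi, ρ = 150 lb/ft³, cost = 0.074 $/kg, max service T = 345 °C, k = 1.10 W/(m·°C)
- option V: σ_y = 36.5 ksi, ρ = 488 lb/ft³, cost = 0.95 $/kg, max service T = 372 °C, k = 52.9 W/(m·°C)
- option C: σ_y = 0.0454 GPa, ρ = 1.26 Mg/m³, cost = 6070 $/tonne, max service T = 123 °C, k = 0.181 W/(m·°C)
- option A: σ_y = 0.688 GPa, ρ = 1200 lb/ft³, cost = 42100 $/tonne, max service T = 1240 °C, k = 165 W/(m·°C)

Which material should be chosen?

Screen on constraints: cost ≤ 72 $/kg; max service T ≥ 358 °C; k ≥ 0.641 W/(m·K). Survivors: option V, option A.
Normalizing units and computing the index:
  option V: σ_y = 251.7 MPa, ρ = 7817 kg/m³
  option A: σ_y = 688.0 MPa, ρ = 19220 kg/m³
  option A: M = 35.8 kN·m/kg
  option V: M = 32.2 kN·m/kg
Option A ranks first.

option A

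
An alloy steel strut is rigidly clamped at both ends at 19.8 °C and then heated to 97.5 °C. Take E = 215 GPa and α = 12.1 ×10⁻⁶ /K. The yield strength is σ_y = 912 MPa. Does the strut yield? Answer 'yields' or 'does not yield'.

ΔT = 77.70 K. Constrained thermal stress σ = E·α·ΔT = 215.0×10³ MPa × 12.1×10⁻⁶ × 77.70 = 202 MPa (compressive).
Compare to σ_y = 912 MPa: σ < σ_y, so it does not yield.

does not yield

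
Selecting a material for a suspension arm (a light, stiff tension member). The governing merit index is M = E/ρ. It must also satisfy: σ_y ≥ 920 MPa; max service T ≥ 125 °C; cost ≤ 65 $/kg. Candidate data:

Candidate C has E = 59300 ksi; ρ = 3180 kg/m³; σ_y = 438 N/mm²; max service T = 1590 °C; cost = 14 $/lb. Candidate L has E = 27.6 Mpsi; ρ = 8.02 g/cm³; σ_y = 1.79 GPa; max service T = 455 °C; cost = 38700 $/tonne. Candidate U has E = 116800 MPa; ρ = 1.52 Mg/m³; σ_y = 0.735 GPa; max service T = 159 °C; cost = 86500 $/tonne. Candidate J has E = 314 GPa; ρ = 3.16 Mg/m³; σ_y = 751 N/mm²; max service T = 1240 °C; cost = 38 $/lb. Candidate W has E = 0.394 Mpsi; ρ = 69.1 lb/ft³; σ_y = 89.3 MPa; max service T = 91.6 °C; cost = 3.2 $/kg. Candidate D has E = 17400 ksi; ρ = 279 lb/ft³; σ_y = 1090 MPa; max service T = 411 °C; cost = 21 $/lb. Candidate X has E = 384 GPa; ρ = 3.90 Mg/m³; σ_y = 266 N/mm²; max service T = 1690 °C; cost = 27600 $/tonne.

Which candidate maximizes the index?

candidate D

Screen on constraints: σ_y ≥ 920 MPa; max service T ≥ 125 °C; cost ≤ 65 $/kg. Survivors: candidate L, candidate D.
Normalizing units and computing the index:
  candidate L: E = 190.3 GPa, ρ = 8020 kg/m³
  candidate D: E = 120.0 GPa, ρ = 4469 kg/m³
  candidate D: M = 26.8 MN·m/kg
  candidate L: M = 23.7 MN·m/kg
Candidate D ranks first.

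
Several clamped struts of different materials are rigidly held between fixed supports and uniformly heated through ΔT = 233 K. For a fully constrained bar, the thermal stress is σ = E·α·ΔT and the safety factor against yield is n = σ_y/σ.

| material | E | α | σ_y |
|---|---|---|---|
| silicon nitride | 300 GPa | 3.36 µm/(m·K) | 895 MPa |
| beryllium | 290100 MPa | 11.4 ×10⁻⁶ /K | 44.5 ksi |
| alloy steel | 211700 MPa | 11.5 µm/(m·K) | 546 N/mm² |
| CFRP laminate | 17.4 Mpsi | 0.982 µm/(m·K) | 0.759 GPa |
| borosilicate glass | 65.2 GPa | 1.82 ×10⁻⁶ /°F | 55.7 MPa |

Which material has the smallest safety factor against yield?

beryllium

With everything in SI (GPa, ×10⁻⁶/K, MPa):
  silicon nitride: E = 300.0, α = 3.36, σ_y = 895.0 → σ = 235 MPa, n = 3.81
  beryllium: E = 290.1, α = 11.4, σ_y = 306.8 → σ = 771 MPa, n = 0.398
  alloy steel: E = 211.7, α = 11.5, σ_y = 546.0 → σ = 567 MPa, n = 0.963
  CFRP laminate: E = 120.0, α = 0.982, σ_y = 759.0 → σ = 27.4 MPa, n = 27.7
  borosilicate glass: E = 65.20, α = 3.28, σ_y = 55.70 → σ = 49.8 MPa, n = 1.12
Beryllium has the lowest safety factor, n = 0.398.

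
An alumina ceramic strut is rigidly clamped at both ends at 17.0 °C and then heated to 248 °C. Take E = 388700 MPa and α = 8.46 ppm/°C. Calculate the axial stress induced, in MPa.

E = 388700 MPa = 388.7 GPa.
ΔT = 231.0 K. Constrained thermal stress σ = E·α·ΔT = 388.7×10³ MPa × 8.46×10⁻⁶ × 231.0 = 760 MPa (compressive).

760 MPa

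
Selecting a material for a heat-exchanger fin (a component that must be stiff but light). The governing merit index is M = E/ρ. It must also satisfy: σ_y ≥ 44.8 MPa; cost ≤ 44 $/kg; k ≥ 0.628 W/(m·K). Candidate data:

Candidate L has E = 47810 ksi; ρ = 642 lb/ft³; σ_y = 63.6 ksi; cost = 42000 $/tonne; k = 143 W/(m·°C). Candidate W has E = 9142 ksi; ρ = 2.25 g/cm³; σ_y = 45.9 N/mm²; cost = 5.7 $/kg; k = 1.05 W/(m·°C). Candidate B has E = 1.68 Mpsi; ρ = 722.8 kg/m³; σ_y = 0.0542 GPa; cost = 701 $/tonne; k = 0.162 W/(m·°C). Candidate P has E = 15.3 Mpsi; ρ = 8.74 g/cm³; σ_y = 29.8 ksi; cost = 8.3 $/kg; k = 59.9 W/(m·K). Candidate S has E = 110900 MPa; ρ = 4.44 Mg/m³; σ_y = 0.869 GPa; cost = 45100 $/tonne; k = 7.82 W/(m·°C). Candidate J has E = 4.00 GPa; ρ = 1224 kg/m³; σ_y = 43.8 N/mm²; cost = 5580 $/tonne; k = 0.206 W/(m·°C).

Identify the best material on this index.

Screen on constraints: σ_y ≥ 44.8 MPa; cost ≤ 44 $/kg; k ≥ 0.628 W/(m·K). Survivors: candidate L, candidate W, candidate P.
Putting every candidate on a common basis:
  candidate L: E = 329.6 GPa, ρ = 10280 kg/m³
  candidate W: E = 63.03 GPa, ρ = 2250 kg/m³
  candidate P: E = 105.5 GPa, ρ = 8740 kg/m³
  candidate L: M = 32.1 MN·m/kg
  candidate W: M = 28.0 MN·m/kg
  candidate P: M = 12.1 MN·m/kg
The maximum is for candidate L.

candidate L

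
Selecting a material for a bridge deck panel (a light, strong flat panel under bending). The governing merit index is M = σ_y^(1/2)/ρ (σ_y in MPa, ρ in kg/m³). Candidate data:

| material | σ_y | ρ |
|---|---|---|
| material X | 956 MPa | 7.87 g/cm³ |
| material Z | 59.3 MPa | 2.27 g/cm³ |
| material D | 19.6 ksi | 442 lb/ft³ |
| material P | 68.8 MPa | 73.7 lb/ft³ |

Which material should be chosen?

material P

Putting every candidate on a common basis:
  material X: σ_y = 956.0 MPa, ρ = 7870 kg/m³
  material Z: σ_y = 59.30 MPa, ρ = 2270 kg/m³
  material D: σ_y = 135.1 MPa, ρ = 7080 kg/m³
  material P: σ_y = 68.80 MPa, ρ = 1181 kg/m³
  material P: M = 7.03×10⁻³
  material X: M = 3.93×10⁻³
  material Z: M = 3.39×10⁻³
  material D: M = 1.64×10⁻³
Material P has the largest M.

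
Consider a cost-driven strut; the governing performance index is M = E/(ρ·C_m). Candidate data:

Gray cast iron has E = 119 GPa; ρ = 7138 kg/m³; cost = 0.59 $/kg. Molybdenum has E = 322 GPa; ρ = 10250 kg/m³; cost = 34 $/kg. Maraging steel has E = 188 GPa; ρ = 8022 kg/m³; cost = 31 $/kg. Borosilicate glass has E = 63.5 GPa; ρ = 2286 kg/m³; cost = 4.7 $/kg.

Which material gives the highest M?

gray cast iron

Per-candidate index values:
  gray cast iron: M = 28.3 MN·m per $
  borosilicate glass: M = 5.91 MN·m per $
  molybdenum: M = 0.924 MN·m per $
  maraging steel: M = 0.756 MN·m per $
Gray cast iron has the largest M.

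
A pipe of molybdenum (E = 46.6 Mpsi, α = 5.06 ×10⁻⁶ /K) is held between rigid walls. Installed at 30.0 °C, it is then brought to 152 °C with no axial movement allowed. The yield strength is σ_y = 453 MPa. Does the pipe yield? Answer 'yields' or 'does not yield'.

does not yield

E = 46.6 Mpsi = 321.3 GPa.
ΔT = 122.0 K. Constrained thermal stress σ = E·α·ΔT = 321.3×10³ MPa × 5.06×10⁻⁶ × 122.0 = 198 MPa (compressive).
Compare to σ_y = 453 MPa: σ < σ_y, so it does not yield.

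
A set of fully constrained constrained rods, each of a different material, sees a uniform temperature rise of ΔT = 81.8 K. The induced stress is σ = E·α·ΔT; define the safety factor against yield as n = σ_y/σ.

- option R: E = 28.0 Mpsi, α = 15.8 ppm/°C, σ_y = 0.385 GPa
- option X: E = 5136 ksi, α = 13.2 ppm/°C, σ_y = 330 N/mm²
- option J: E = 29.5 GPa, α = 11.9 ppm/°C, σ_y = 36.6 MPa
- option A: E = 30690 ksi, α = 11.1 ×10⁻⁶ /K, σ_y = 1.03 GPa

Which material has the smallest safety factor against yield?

In consistent units (E in GPa, α in ×10⁻⁶/K, σ_y in MPa):
  option R: E = 193.1, α = 15.8, σ_y = 385.0 → σ = 250 MPa, n = 1.54
  option X: E = 35.41, α = 13.2, σ_y = 330.0 → σ = 38.2 MPa, n = 8.63
  option J: E = 29.50, α = 11.9, σ_y = 36.60 → σ = 28.7 MPa, n = 1.27
  option A: E = 211.6, α = 11.1, σ_y = 1030 → σ = 192 MPa, n = 5.36
Option J has the lowest safety factor, n = 1.27.

option J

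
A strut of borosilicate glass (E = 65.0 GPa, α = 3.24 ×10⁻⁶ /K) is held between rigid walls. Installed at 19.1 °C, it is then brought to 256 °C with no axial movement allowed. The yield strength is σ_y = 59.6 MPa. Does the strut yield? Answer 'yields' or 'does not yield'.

ΔT = 236.9 K. Constrained thermal stress σ = E·α·ΔT = 65.00×10³ MPa × 3.24×10⁻⁶ × 236.9 = 49.9 MPa (compressive).
Compare to σ_y = 59.6 MPa: σ < σ_y, so it does not yield.

does not yield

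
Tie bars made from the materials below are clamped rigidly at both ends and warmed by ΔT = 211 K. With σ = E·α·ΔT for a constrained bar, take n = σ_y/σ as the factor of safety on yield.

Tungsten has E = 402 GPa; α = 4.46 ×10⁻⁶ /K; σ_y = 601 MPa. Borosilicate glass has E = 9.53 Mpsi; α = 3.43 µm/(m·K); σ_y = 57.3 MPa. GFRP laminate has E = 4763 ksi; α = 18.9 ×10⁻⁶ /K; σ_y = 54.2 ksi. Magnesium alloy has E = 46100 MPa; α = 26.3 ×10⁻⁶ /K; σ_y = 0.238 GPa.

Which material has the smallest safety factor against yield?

With everything in SI (GPa, ×10⁻⁶/K, MPa):
  tungsten: E = 402.0, α = 4.46, σ_y = 601.0 → σ = 378 MPa, n = 1.59
  borosilicate glass: E = 65.71, α = 3.43, σ_y = 57.30 → σ = 47.6 MPa, n = 1.20
  GFRP laminate: E = 32.84, α = 18.9, σ_y = 373.7 → σ = 131 MPa, n = 2.85
  magnesium alloy: E = 46.10, α = 26.3, σ_y = 238.0 → σ = 256 MPa, n = 0.930
Magnesium alloy has the lowest safety factor, n = 0.930.

magnesium alloy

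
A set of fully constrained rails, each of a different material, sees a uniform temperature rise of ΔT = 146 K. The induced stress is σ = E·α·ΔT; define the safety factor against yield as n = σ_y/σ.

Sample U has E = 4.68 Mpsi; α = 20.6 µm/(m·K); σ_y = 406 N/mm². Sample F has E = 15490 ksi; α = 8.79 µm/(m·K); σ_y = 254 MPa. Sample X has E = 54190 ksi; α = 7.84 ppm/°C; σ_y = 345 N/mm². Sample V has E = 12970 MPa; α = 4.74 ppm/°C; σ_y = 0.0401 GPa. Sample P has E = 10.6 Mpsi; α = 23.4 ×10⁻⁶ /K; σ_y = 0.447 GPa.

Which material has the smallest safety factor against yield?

Per material, after unit conversion:
  sample U: E = 32.27, α = 20.6, σ_y = 406.0 → σ = 97.0 MPa, n = 4.18
  sample F: E = 106.8, α = 8.79, σ_y = 254.0 → σ = 137 MPa, n = 1.85
  sample X: E = 373.6, α = 7.84, σ_y = 345.0 → σ = 428 MPa, n = 0.807
  sample V: E = 12.97, α = 4.74, σ_y = 40.10 → σ = 8.98 MPa, n = 4.47
  sample P: E = 73.08, α = 23.4, σ_y = 447.0 → σ = 250 MPa, n = 1.79
Smallest n: sample X with n = 0.807.

sample X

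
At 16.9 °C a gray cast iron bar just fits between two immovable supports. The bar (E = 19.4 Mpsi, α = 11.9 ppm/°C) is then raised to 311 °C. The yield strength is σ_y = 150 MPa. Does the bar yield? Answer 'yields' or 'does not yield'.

E = 19.4 Mpsi = 133.8 GPa.
ΔT = 294.1 K. Constrained thermal stress σ = E·α·ΔT = 133.8×10³ MPa × 11.9×10⁻⁶ × 294.1 = 468 MPa (compressive).
Compare to σ_y = 150 MPa: σ ≥ σ_y, so it yields.

yields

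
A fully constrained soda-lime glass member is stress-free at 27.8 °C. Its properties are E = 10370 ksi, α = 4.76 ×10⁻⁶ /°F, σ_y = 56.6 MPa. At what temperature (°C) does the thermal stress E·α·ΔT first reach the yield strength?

120 °C

E = 10370 ksi = 71.50 GPa.
α = 4.76×10⁻⁶/°F × 9/5 = 8.57×10⁻⁶/K.
E·α·ΔT = 56.60 MPa ⇒ ΔT = 56.60 / (71.50×10³ × 8.57×10⁻⁶) = 92.39 K.
T = 27.8 + 92.39 = 120.2 °C.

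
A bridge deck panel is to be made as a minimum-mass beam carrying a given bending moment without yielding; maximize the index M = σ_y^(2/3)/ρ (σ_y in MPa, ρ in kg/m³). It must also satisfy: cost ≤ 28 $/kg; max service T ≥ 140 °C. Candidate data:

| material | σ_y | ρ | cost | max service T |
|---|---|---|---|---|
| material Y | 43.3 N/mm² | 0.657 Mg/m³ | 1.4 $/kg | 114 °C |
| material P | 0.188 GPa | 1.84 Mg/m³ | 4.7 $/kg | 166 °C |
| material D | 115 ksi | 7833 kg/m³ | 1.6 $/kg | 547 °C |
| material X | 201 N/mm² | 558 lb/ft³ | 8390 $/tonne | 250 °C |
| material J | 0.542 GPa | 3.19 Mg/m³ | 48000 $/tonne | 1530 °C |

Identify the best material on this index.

material P

Screen on constraints: cost ≤ 28 $/kg; max service T ≥ 140 °C. Survivors: material P, material D, material X.
Convert each candidate to consistent units, then evaluate M:
  material P: σ_y = 188.0 MPa, ρ = 1840 kg/m³
  material D: σ_y = 792.9 MPa, ρ = 7833 kg/m³
  material X: σ_y = 201.0 MPa, ρ = 8938 kg/m³
  material P: M = 17.8×10⁻³
  material D: M = 10.9×10⁻³
  material X: M = 3.84×10⁻³
Material P has the largest M.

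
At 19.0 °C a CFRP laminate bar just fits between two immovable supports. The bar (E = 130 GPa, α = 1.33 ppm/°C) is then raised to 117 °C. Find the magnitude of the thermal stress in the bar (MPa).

16.9 MPa

ΔT = 98.00 K. Constrained thermal stress σ = E·α·ΔT = 130.0×10³ MPa × 1.33×10⁻⁶ × 98.00 = 16.9 MPa (compressive).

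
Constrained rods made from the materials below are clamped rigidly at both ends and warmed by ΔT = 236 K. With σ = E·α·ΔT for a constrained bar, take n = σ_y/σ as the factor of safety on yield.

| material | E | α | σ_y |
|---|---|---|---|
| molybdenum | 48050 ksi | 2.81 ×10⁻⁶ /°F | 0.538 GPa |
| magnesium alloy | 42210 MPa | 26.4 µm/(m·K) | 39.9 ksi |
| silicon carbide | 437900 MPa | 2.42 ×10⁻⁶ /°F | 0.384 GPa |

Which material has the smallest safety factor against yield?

silicon carbide

Per material, after unit conversion:
  molybdenum: E = 331.3, α = 5.06, σ_y = 538.0 → σ = 395 MPa, n = 1.36
  magnesium alloy: E = 42.21, α = 26.4, σ_y = 275.1 → σ = 263 MPa, n = 1.05
  silicon carbide: E = 437.9, α = 4.36, σ_y = 384.0 → σ = 450 MPa, n = 0.853
The minimum is silicon carbide at n = 0.853.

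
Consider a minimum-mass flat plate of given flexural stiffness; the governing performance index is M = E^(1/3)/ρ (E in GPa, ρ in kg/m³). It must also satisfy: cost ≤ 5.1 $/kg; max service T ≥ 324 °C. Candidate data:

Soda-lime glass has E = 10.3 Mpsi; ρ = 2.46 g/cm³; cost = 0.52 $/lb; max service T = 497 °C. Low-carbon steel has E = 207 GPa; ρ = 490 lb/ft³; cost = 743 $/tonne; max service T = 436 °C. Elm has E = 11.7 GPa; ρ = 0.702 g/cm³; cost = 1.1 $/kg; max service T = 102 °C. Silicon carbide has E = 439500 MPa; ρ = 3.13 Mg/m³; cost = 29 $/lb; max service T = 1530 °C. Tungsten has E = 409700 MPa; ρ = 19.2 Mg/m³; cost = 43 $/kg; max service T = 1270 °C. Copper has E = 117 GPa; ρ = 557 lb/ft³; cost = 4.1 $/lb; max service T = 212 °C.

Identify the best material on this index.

Screen on constraints: cost ≤ 5.1 $/kg; max service T ≥ 324 °C. Survivors: soda-lime glass, low-carbon steel.
Putting every candidate on a common basis:
  soda-lime glass: E = 71.02 GPa, ρ = 2460 kg/m³
  low-carbon steel: E = 207.0 GPa, ρ = 7849 kg/m³
  soda-lime glass: M = 1.68×10⁻³
  low-carbon steel: M = 0.754×10⁻³
Soda-lime glass ranks first.

soda-lime glass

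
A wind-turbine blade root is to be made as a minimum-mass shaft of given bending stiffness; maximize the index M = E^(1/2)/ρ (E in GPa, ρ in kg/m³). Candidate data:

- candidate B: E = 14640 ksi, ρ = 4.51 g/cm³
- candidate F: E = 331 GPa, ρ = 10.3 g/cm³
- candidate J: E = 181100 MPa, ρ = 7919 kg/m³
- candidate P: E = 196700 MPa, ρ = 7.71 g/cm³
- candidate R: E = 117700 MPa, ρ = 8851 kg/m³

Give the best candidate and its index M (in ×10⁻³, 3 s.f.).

candidate B, M = 2.23×10⁻³

Normalizing units and computing the index:
  candidate B: E = 100.9 GPa, ρ = 4510 kg/m³
  candidate F: E = 331.0 GPa, ρ = 10300 kg/m³
  candidate J: E = 181.1 GPa, ρ = 7919 kg/m³
  candidate P: E = 196.7 GPa, ρ = 7710 kg/m³
  candidate R: E = 117.7 GPa, ρ = 8851 kg/m³
  candidate B: M = 2.23×10⁻³
  candidate P: M = 1.82×10⁻³
  candidate F: M = 1.77×10⁻³
  candidate J: M = 1.70×10⁻³
  candidate R: M = 1.23×10⁻³
The maximum is for candidate B.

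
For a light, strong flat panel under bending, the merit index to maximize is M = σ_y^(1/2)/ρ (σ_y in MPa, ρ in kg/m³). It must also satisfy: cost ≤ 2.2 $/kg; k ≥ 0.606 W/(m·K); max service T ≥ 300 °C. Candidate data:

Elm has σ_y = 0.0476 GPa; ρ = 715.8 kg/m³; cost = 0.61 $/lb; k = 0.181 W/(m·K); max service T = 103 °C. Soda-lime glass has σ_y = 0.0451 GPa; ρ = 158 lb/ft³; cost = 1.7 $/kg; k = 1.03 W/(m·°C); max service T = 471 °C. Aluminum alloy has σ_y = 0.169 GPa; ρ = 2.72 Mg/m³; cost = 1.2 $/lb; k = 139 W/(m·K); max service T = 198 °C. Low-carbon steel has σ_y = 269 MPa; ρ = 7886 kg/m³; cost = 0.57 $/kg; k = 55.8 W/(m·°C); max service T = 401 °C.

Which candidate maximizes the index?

soda-lime glass

Screen on constraints: cost ≤ 2.2 $/kg; k ≥ 0.606 W/(m·K); max service T ≥ 300 °C. Survivors: soda-lime glass, low-carbon steel.
Normalizing units and computing the index:
  soda-lime glass: σ_y = 45.10 MPa, ρ = 2531 kg/m³
  low-carbon steel: σ_y = 269.0 MPa, ρ = 7886 kg/m³
  soda-lime glass: M = 2.65×10⁻³
  low-carbon steel: M = 2.08×10⁻³
Highest index: soda-lime glass.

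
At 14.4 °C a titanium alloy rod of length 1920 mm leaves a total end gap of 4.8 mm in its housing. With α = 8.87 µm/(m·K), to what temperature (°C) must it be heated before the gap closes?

296 °C

α·L₀·ΔT = 4.8 mm ⇒ ΔT = 4.8 / (8.87×10⁻⁶ × 1920.0) = 281.8 K.
T = 14.4 + 281.8 = 296.2 °C.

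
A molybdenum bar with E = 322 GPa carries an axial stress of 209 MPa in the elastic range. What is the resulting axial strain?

6.49×10⁻⁴

ε = σ/E = 209 / 322000 = 6.49×10⁻⁴.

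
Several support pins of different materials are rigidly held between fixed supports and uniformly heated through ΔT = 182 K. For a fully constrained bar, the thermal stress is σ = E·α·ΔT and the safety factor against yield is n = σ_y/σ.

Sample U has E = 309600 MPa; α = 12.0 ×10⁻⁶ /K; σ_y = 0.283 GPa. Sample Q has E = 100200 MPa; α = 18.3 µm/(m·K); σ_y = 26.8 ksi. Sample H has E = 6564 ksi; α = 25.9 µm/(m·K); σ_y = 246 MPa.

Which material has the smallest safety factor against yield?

In consistent units (E in GPa, α in ×10⁻⁶/K, σ_y in MPa):
  sample U: E = 309.6, α = 12.0, σ_y = 283.0 → σ = 676 MPa, n = 0.419
  sample Q: E = 100.2, α = 18.3, σ_y = 184.8 → σ = 334 MPa, n = 0.554
  sample H: E = 45.26, α = 25.9, σ_y = 246.0 → σ = 213 MPa, n = 1.15
The minimum is sample U at n = 0.419.

sample U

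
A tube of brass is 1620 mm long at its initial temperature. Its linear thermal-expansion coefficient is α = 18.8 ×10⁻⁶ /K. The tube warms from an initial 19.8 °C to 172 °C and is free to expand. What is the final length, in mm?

ΔT = 172 − 19.8 = 152.2 K.
ΔL = α·L₀·ΔT = 18.8×10⁻⁶ × 1620 mm × 152.2 K = 4.64 mm.
L = L₀ + ΔL = 1620 + 4.64 = 1624.6 mm.

1624.6 mm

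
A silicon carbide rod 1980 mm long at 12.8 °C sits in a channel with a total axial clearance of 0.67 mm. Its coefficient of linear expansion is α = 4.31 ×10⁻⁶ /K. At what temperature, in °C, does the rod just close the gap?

α·L₀·ΔT = 0.67 mm ⇒ ΔT = 0.67 / (4.31×10⁻⁶ × 1980.0) = 78.51 K.
T = 12.8 + 78.51 = 91.31 °C.

91.3 °C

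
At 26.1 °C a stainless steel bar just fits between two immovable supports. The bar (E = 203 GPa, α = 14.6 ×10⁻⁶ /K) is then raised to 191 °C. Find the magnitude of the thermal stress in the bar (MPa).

489 MPa

ΔT = 164.9 K. Constrained thermal stress σ = E·α·ΔT = 203.0×10³ MPa × 14.6×10⁻⁶ × 164.9 = 489 MPa (compressive).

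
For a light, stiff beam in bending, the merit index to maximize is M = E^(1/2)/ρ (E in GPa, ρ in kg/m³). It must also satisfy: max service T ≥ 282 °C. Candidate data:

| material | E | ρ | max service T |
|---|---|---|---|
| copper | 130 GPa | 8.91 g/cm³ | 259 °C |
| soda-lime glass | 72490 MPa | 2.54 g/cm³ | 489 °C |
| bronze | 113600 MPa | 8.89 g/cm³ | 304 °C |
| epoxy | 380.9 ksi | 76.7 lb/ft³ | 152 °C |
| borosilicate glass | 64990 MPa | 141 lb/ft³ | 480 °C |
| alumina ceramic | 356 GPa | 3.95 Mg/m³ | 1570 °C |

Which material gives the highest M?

Screen on constraints: max service T ≥ 282 °C. Survivors: soda-lime glass, bronze, borosilicate glass, alumina ceramic.
In SI units:
  soda-lime glass: E = 72.49 GPa, ρ = 2540 kg/m³
  bronze: E = 113.6 GPa, ρ = 8890 kg/m³
  borosilicate glass: E = 64.99 GPa, ρ = 2259 kg/m³
  alumina ceramic: E = 356.0 GPa, ρ = 3950 kg/m³
  alumina ceramic: M = 4.78×10⁻³
  borosilicate glass: M = 3.57×10⁻³
  soda-lime glass: M = 3.35×10⁻³
  bronze: M = 1.20×10⁻³
Highest index: alumina ceramic.

alumina ceramic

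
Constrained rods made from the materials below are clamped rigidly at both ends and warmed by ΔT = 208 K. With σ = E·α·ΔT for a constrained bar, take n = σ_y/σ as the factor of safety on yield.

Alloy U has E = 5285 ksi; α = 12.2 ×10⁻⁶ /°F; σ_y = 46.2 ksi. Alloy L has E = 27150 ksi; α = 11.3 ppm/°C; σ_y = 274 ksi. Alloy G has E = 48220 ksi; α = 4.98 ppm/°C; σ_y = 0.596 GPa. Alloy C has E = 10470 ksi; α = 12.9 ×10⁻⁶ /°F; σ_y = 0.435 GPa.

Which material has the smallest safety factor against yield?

alloy C

In consistent units (E in GPa, α in ×10⁻⁶/K, σ_y in MPa):
  alloy U: E = 36.44, α = 22.0, σ_y = 318.5 → σ = 166 MPa, n = 1.91
  alloy L: E = 187.2, α = 11.3, σ_y = 1889 → σ = 440 MPa, n = 4.29
  alloy G: E = 332.5, α = 4.98, σ_y = 596.0 → σ = 344 MPa, n = 1.73
  alloy C: E = 72.19, α = 23.2, σ_y = 435.0 → σ = 349 MPa, n = 1.25
The minimum is alloy C at n = 1.25.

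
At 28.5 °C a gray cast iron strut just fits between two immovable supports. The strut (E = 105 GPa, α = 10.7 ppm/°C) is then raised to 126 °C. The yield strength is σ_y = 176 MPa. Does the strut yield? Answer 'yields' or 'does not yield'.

does not yield

ΔT = 97.50 K. Constrained thermal stress σ = E·α·ΔT = 105.0×10³ MPa × 10.7×10⁻⁶ × 97.50 = 110 MPa (compressive).
Compare to σ_y = 176 MPa: σ < σ_y, so it does not yield.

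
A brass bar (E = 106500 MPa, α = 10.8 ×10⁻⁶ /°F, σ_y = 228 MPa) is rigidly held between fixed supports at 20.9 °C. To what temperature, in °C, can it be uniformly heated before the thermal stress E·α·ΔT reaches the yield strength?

E = 106500 MPa = 106.5 GPa.
α = 10.8×10⁻⁶/°F × 9/5 = 19.4×10⁻⁶/K.
E·α·ΔT = 228.0 MPa ⇒ ΔT = 228.0 / (106.5×10³ × 19.4×10⁻⁶) = 110.1 K.
T = 20.9 + 110.1 = 131.0 °C.

131 °C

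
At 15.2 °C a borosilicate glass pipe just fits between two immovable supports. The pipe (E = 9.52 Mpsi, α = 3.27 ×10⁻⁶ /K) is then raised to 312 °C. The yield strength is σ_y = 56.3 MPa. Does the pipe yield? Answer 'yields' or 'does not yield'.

E = 9.52 Mpsi = 65.64 GPa.
ΔT = 296.8 K. Constrained thermal stress σ = E·α·ΔT = 65.64×10³ MPa × 3.27×10⁻⁶ × 296.8 = 63.7 MPa (compressive).
Compare to σ_y = 56.3 MPa: σ ≥ σ_y, so it yields.

yields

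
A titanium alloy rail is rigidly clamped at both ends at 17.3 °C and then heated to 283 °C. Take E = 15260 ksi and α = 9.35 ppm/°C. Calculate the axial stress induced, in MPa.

E = 15260 ksi = 105.2 GPa.
ΔT = 265.7 K. Constrained thermal stress σ = E·α·ΔT = 105.2×10³ MPa × 9.35×10⁻⁶ × 265.7 = 261 MPa (compressive).

261 MPa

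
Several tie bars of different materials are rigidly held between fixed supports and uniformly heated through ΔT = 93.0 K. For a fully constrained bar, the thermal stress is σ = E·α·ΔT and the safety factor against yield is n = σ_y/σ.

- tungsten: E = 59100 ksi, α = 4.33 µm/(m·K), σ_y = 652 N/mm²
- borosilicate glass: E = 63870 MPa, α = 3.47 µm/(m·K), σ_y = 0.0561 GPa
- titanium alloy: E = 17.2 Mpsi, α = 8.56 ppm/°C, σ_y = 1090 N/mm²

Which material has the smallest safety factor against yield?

Converting E to GPa, α to ×10⁻⁶/K, σ_y to MPa, then σ and n for each:
  tungsten: E = 407.5, α = 4.33, σ_y = 652.0 → σ = 164 MPa, n = 3.97
  borosilicate glass: E = 63.87, α = 3.47, σ_y = 56.10 → σ = 20.6 MPa, n = 2.72
  titanium alloy: E = 118.6, α = 8.56, σ_y = 1090 → σ = 94.4 MPa, n = 11.5
Smallest n: borosilicate glass with n = 2.72.

borosilicate glass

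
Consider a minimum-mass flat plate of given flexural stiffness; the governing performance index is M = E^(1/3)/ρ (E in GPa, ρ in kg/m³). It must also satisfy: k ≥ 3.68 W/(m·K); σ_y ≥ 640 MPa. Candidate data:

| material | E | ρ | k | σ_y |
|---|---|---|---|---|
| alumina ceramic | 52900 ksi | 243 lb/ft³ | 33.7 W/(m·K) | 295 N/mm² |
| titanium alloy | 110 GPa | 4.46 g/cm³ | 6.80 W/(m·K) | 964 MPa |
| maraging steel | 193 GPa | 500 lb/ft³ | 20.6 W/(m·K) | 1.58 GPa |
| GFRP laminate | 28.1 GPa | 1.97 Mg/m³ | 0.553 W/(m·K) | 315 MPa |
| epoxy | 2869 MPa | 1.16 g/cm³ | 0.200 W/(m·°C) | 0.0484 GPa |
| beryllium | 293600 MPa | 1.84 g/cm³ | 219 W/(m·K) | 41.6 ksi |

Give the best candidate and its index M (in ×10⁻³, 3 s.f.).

titanium alloy, M = 1.07×10⁻³

Screen on constraints: k ≥ 3.68 W/(m·K); σ_y ≥ 640 MPa. Survivors: titanium alloy, maraging steel.
After converting to SI:
  titanium alloy: E = 110.0 GPa, ρ = 4460 kg/m³
  maraging steel: E = 193.0 GPa, ρ = 8009 kg/m³
  titanium alloy: M = 1.07×10⁻³
  maraging steel: M = 0.722×10⁻³
Titanium alloy has the largest M.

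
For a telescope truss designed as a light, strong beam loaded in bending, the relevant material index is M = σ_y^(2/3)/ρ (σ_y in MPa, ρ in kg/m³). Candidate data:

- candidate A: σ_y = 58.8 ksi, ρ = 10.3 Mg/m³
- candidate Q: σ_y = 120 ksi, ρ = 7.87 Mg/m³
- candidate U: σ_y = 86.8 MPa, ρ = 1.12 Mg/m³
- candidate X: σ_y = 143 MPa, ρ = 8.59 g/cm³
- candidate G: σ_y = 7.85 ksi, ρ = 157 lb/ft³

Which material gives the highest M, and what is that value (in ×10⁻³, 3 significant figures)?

candidate U, M = 17.5×10⁻³

Normalizing units and computing the index:
  candidate A: σ_y = 405.4 MPa, ρ = 10300 kg/m³
  candidate Q: σ_y = 827.4 MPa, ρ = 7870 kg/m³
  candidate U: σ_y = 86.80 MPa, ρ = 1120 kg/m³
  candidate X: σ_y = 143.0 MPa, ρ = 8590 kg/m³
  candidate G: σ_y = 54.12 MPa, ρ = 2515 kg/m³
  candidate U: M = 17.5×10⁻³
  candidate Q: M = 11.2×10⁻³
  candidate G: M = 5.69×10⁻³
  candidate A: M = 5.32×10⁻³
  candidate X: M = 3.18×10⁻³
Highest index: candidate U.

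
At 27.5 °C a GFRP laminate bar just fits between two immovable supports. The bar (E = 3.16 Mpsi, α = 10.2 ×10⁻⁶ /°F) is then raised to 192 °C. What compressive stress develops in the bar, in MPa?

65.8 MPa

E = 3.16 Mpsi = 21.79 GPa.
α = 10.2×10⁻⁶/°F × 9/5 = 18.4×10⁻⁶/K.
ΔT = 164.5 K. Constrained thermal stress σ = E·α·ΔT = 21.79×10³ MPa × 18.4×10⁻⁶ × 164.5 = 65.8 MPa (compressive).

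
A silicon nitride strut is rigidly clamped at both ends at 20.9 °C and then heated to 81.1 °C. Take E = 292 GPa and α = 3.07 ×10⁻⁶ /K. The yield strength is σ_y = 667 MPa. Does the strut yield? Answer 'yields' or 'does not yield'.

ΔT = 60.20 K. Constrained thermal stress σ = E·α·ΔT = 292.0×10³ MPa × 3.07×10⁻⁶ × 60.20 = 54.0 MPa (compressive).
Compare to σ_y = 667 MPa: σ < σ_y, so it does not yield.

does not yield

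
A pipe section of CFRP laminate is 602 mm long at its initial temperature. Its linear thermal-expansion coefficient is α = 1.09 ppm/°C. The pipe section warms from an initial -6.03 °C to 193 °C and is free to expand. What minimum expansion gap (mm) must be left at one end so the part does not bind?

ΔT = 193 − (-6.03) = 199.0 K.
ΔL = α·L₀·ΔT = 1.09×10⁻⁶ × 602 mm × 199.0 K = 0.131 mm.

0.131 mm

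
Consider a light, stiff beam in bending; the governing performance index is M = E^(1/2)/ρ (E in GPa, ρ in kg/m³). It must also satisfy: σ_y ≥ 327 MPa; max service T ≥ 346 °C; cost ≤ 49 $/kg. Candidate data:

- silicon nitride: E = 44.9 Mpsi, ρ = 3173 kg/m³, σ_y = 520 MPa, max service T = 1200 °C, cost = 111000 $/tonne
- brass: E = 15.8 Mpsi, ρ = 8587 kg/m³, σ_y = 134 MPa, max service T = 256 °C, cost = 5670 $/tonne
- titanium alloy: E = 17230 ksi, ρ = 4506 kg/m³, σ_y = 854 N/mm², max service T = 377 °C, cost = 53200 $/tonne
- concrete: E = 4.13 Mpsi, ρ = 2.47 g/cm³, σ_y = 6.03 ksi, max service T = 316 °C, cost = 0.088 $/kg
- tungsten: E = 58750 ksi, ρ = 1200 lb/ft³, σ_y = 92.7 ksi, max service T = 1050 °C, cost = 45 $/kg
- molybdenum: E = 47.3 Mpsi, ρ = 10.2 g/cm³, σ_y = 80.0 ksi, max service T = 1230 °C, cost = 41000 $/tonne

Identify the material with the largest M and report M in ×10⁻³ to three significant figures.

molybdenum, M = 1.77×10⁻³

Screen on constraints: σ_y ≥ 327 MPa; max service T ≥ 346 °C; cost ≤ 49 $/kg. Survivors: tungsten, molybdenum.
Normalizing units and computing the index:
  tungsten: E = 405.1 GPa, ρ = 19220 kg/m³
  molybdenum: E = 326.1 GPa, ρ = 10200 kg/m³
  molybdenum: M = 1.77×10⁻³
  tungsten: M = 1.05×10⁻³
Highest index: molybdenum.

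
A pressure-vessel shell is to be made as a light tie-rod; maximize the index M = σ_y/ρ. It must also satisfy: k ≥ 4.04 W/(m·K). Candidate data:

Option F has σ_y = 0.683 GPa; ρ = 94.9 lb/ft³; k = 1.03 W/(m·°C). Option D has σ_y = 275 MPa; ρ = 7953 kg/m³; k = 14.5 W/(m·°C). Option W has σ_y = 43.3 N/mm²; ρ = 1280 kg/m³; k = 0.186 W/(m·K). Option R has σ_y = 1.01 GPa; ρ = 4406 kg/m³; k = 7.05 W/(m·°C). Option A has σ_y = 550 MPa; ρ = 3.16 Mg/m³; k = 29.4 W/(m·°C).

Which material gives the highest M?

Screen on constraints: k ≥ 4.04 W/(m·K). Survivors: option D, option R, option A.
In SI units:
  option D: σ_y = 275.0 MPa, ρ = 7953 kg/m³
  option R: σ_y = 1010 MPa, ρ = 4406 kg/m³
  option A: σ_y = 550.0 MPa, ρ = 3160 kg/m³
  option R: M = 229 kN·m/kg
  option A: M = 174 kN·m/kg
  option D: M = 34.6 kN·m/kg
Option R ranks first.

option R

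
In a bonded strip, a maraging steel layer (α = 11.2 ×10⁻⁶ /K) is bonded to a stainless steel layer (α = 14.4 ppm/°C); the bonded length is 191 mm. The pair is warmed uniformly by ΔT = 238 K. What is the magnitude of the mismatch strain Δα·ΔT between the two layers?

Δα = |11.2 − 14.4|×10⁻⁶/K = 3.20×10⁻⁶/K.
Mismatch strain = Δα·ΔT = 3.20×10⁻⁶ × 238.0 = 7.62×10⁻⁴.

7.62×10⁻⁴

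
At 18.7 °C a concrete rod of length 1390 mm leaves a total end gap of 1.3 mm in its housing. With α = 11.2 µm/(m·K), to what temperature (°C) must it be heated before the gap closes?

α·L₀·ΔT = 1.3 mm ⇒ ΔT = 1.3 / (11.2×10⁻⁶ × 1390.0) = 83.50 K.
T = 18.7 + 83.50 = 102.2 °C.

102 °C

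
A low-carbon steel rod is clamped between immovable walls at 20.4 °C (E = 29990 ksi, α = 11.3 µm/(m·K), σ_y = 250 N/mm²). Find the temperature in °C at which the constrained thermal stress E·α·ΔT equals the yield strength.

E = 29990 ksi = 206.8 GPa.
σ_y = 250 N/mm² = 250.0 MPa.
E·α·ΔT = 250.0 MPa ⇒ ΔT = 250.0 / (206.8×10³ × 11.3×10⁻⁶) = 107.0 K.
T = 20.4 + 107.0 = 127.4 °C.

127 °C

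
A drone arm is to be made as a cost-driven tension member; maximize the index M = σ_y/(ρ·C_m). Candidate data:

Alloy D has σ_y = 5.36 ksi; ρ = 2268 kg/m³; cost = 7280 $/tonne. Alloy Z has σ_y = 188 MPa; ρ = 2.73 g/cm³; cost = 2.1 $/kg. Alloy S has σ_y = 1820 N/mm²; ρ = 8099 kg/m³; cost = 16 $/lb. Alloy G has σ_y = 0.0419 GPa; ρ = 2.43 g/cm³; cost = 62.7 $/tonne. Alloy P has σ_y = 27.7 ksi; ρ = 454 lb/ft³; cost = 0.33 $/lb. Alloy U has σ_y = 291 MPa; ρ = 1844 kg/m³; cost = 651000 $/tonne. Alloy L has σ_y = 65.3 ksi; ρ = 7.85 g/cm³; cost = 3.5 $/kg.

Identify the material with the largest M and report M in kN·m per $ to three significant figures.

alloy G, M = 275 kN·m per $

Putting every candidate on a common basis:
  alloy D: σ_y = 36.96 MPa, ρ = 2268 kg/m³, cost = 7.280 $/kg
  alloy Z: σ_y = 188.0 MPa, ρ = 2730 kg/m³, cost = 2.100 $/kg
  alloy S: σ_y = 1820 MPa, ρ = 8099 kg/m³, cost = 35.27 $/kg
  alloy G: σ_y = 41.90 MPa, ρ = 2430 kg/m³, cost = 0.06270 $/kg
  alloy P: σ_y = 191.0 MPa, ρ = 7272 kg/m³, cost = 0.7275 $/kg
  alloy U: σ_y = 291.0 MPa, ρ = 1844 kg/m³, cost = 651.0 $/kg
  alloy L: σ_y = 450.2 MPa, ρ = 7850 kg/m³, cost = 3.500 $/kg
  alloy G: M = 275 kN·m per $
  alloy P: M = 36.1 kN·m per $
  alloy Z: M = 32.8 kN·m per $
  alloy L: M = 16.4 kN·m per $
  alloy S: M = 6.37 kN·m per $
  alloy D: M = 2.24 kN·m per $
  alloy U: M = 0.242 kN·m per $
Highest index: alloy G.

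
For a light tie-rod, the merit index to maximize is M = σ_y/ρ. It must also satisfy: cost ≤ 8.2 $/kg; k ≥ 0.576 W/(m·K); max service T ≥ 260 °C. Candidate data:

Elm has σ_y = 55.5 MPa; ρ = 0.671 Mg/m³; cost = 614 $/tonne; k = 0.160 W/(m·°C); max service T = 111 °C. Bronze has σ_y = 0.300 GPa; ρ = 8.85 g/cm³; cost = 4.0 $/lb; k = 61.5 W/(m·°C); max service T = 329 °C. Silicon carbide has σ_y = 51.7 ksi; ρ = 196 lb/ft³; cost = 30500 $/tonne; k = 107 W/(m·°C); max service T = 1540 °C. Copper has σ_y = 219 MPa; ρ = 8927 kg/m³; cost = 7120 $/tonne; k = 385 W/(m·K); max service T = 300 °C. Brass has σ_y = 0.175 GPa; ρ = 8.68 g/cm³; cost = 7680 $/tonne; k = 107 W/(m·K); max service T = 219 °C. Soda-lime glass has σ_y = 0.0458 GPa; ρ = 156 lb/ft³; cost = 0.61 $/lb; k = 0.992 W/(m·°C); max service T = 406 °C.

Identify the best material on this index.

Screen on constraints: cost ≤ 8.2 $/kg; k ≥ 0.576 W/(m·K); max service T ≥ 260 °C. Survivors: copper, soda-lime glass.
Putting every candidate on a common basis:
  copper: σ_y = 219.0 MPa, ρ = 8927 kg/m³
  soda-lime glass: σ_y = 45.80 MPa, ρ = 2499 kg/m³
  copper: M = 24.5 kN·m/kg
  soda-lime glass: M = 18.3 kN·m/kg
Highest index: copper.

copper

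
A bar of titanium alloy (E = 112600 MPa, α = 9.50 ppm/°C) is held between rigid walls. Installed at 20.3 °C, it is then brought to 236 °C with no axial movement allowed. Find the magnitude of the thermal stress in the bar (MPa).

231 MPa

E = 112600 MPa = 112.6 GPa.
ΔT = 215.7 K. Constrained thermal stress σ = E·α·ΔT = 112.6×10³ MPa × 9.50×10⁻⁶ × 215.7 = 231 MPa (compressive).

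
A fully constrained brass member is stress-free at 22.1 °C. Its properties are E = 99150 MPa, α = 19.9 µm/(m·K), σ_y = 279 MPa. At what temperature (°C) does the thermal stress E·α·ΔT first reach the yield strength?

E = 99150 MPa = 99.15 GPa.
E·α·ΔT = 279.0 MPa ⇒ ΔT = 279.0 / (99.15×10³ × 19.9×10⁻⁶) = 141.4 K.
T = 22.1 + 141.4 = 163.5 °C.

164 °C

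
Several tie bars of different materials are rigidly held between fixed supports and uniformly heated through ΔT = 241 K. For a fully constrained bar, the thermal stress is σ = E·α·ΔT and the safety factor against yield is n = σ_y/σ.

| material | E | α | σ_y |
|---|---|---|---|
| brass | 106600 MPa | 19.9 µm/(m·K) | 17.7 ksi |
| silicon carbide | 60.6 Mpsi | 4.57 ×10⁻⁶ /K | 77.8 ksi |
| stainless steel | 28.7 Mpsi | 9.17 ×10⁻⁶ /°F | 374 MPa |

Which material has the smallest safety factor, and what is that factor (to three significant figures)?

brass, n = 0.239

With everything in SI (GPa, ×10⁻⁶/K, MPa):
  brass: E = 106.6, α = 19.9, σ_y = 122.0 → σ = 511 MPa, n = 0.239
  silicon carbide: E = 417.8, α = 4.57, σ_y = 536.4 → σ = 460 MPa, n = 1.17
  stainless steel: E = 197.9, α = 16.5, σ_y = 374.0 → σ = 787 MPa, n = 0.475
The minimum is brass at n = 0.239.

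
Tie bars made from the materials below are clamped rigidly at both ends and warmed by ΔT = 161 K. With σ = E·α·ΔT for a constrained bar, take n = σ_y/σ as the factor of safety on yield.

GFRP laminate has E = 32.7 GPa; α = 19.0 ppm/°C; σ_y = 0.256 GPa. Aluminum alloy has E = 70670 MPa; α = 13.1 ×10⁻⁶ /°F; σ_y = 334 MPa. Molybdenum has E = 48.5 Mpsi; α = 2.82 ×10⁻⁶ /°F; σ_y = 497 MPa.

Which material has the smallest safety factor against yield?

With everything in SI (GPa, ×10⁻⁶/K, MPa):
  GFRP laminate: E = 32.70, α = 19.0, σ_y = 256.0 → σ = 100 MPa, n = 2.56
  aluminum alloy: E = 70.67, α = 23.6, σ_y = 334.0 → σ = 268 MPa, n = 1.24
  molybdenum: E = 334.4, α = 5.08, σ_y = 497.0 → σ = 273 MPa, n = 1.82
The minimum is aluminum alloy at n = 1.24.

aluminum alloy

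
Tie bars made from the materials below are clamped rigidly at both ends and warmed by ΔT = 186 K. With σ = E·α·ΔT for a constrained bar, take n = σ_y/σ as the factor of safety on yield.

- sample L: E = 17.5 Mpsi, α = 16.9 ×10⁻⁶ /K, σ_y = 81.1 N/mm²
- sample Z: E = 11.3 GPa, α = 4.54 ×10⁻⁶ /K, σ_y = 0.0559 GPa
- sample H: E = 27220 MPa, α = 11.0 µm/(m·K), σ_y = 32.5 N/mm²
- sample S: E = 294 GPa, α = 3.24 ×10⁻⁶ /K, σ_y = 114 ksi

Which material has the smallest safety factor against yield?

With everything in SI (GPa, ×10⁻⁶/K, MPa):
  sample L: E = 120.7, α = 16.9, σ_y = 81.10 → σ = 379 MPa, n = 0.214
  sample Z: E = 11.30, α = 4.54, σ_y = 55.90 → σ = 9.54 MPa, n = 5.86
  sample H: E = 27.22, α = 11.0, σ_y = 32.50 → σ = 55.7 MPa, n = 0.584
  sample S: E = 294.0, α = 3.24, σ_y = 786.0 → σ = 177 MPa, n = 4.44
Sample L has the lowest safety factor, n = 0.214.

sample L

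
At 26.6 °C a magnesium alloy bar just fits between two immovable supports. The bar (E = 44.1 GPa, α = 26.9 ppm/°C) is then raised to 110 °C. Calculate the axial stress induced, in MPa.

ΔT = 83.40 K. Constrained thermal stress σ = E·α·ΔT = 44.10×10³ MPa × 26.9×10⁻⁶ × 83.40 = 98.9 MPa (compressive).

98.9 MPa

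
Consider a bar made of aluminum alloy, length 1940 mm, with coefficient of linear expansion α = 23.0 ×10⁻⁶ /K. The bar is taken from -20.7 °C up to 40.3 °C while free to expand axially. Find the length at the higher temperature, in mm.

ΔT = 40.3 − (-20.7) = 61.00 K.
ΔL = α·L₀·ΔT = 23.0×10⁻⁶ × 1940 mm × 61.00 K = 2.72 mm.
L = L₀ + ΔL = 1940 + 2.72 = 1942.7 mm.

1942.7 mm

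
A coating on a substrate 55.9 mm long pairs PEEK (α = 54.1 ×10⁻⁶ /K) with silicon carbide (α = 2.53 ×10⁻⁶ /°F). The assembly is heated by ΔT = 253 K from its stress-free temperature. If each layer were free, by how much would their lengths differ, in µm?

701 µm

silicon carbide: α = 2.53×10⁻⁶/°F × 9/5 = 4.55×10⁻⁶/K.
Δα = |54.1 − 4.55|×10⁻⁶/K = 49.5×10⁻⁶/K.
ΔL_mismatch = Δα·L·ΔT = 49.5×10⁻⁶ × 55.9 mm × 253.0 K = 701 µm.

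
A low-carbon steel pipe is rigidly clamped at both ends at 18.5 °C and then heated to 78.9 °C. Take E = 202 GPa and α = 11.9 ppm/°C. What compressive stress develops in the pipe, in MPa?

145 MPa

ΔT = 60.40 K. Constrained thermal stress σ = E·α·ΔT = 202.0×10³ MPa × 11.9×10⁻⁶ × 60.40 = 145 MPa (compressive).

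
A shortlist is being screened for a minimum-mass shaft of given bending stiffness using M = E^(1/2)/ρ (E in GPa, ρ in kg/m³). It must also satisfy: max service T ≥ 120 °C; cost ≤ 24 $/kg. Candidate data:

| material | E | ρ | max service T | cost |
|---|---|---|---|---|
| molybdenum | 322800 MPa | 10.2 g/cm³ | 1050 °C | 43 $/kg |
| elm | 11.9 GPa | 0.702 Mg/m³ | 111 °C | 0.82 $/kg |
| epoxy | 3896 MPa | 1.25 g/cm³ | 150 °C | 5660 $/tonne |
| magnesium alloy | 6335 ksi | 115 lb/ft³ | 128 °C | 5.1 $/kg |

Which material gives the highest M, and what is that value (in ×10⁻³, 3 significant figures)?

magnesium alloy, M = 3.59×10⁻³

Screen on constraints: max service T ≥ 120 °C; cost ≤ 24 $/kg. Survivors: epoxy, magnesium alloy.
Normalizing units and computing the index:
  epoxy: E = 3.896 GPa, ρ = 1250 kg/m³
  magnesium alloy: E = 43.68 GPa, ρ = 1842 kg/m³
  magnesium alloy: M = 3.59×10⁻³
  epoxy: M = 1.58×10⁻³
Highest index: magnesium alloy.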